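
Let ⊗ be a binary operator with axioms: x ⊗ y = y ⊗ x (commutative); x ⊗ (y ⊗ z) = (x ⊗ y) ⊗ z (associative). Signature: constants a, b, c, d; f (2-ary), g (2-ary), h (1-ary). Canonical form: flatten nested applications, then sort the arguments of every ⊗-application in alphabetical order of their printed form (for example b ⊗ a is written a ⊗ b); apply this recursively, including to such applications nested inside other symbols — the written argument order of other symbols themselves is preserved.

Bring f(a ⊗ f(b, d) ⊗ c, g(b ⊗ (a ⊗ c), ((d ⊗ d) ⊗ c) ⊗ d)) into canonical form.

Work inside:  ((d ⊗ d) ⊗ c) ⊗ d
Merge nested applications:  d ⊗ d ⊗ c ⊗ d
Sort arguments:  c ⊗ d ⊗ d ⊗ d
Reassemble:  f(a ⊗ c ⊗ f(b, d), g(a ⊗ b ⊗ c, c ⊗ d ⊗ d ⊗ d))

Answer: f(a ⊗ c ⊗ f(b, d), g(a ⊗ b ⊗ c, c ⊗ d ⊗ d ⊗ d))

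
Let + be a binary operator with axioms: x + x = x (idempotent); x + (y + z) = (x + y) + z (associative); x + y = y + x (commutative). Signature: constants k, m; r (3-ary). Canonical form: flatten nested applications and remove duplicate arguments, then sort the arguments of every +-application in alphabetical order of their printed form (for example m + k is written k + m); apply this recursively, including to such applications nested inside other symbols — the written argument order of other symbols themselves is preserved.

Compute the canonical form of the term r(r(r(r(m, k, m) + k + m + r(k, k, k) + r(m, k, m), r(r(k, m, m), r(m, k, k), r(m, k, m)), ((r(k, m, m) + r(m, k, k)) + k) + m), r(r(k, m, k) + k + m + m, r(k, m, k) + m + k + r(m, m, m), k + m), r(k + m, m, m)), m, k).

Focus inside:  r(m, k, m) + k + m + r(k, k, k) + r(m, k, m)
Drop duplicates:  drop duplicate r(m, k, m)
Sort arguments:  k + m + r(k, k, k) + r(m, k, m)
Reassemble:  r(r(r(k + m + r(k, k, k) + r(m, k, m), r(r(k, m, m), r(m, k, k), r(m, k, m)), k + m + r(k, m, m) + r(m, k, k)), r(k + m + r(k, m, k), k + m + r(k, m, k) + r(m, m, m), k + m), r(k + m, m, m)), m, k)

Answer: r(r(r(k + m + r(k, k, k) + r(m, k, m), r(r(k, m, m), r(m, k, k), r(m, k, m)), k + m + r(k, m, m) + r(m, k, k)), r(k + m + r(k, m, k), k + m + r(k, m, k) + r(m, m, m), k + m), r(k + m, m, m)), m, k)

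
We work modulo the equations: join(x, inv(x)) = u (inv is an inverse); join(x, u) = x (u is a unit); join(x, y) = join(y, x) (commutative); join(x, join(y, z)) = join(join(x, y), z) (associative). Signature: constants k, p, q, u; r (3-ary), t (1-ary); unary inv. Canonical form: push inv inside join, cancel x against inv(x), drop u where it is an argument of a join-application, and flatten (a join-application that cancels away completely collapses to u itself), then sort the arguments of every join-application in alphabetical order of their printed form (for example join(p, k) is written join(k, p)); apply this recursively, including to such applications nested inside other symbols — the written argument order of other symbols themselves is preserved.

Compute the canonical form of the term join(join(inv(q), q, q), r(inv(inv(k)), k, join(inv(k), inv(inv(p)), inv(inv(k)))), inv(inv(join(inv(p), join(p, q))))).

Answer: join(q, q, r(k, k, p))

Derivation:
Push inv inside:  distribute inv over join and collapse double inv
Cancel:  p cancels
Collect:  join(q, q, r(k, k, p))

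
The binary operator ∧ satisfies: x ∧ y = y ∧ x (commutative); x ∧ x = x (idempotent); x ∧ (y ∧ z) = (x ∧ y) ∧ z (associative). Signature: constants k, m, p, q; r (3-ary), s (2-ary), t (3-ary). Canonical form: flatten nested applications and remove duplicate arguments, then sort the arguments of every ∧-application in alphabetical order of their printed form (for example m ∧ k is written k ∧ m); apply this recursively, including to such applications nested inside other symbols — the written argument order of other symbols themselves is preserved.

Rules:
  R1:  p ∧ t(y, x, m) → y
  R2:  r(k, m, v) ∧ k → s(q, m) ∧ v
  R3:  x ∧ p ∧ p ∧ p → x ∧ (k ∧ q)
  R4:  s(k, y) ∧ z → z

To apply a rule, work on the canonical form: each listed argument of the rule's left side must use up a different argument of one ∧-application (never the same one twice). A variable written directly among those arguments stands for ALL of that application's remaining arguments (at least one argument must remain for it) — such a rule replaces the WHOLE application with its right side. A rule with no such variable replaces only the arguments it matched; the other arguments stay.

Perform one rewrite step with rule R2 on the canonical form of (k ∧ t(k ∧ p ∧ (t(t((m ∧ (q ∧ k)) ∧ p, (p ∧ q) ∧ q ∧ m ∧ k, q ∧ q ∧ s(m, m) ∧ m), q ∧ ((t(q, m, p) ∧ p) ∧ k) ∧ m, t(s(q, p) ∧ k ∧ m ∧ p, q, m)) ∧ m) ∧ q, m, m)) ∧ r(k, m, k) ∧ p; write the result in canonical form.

Answer: k ∧ p ∧ s(q, m) ∧ t(k ∧ m ∧ p ∧ q ∧ t(t(k ∧ m ∧ p ∧ q, k ∧ m ∧ p ∧ q, m ∧ q ∧ s(m, m)), k ∧ m ∧ p ∧ q ∧ t(q, m, p), t(k ∧ m ∧ p ∧ s(q, p), q, m)), m, m)

Derivation:
Canonical form:  k ∧ p ∧ r(k, m, k) ∧ t(k ∧ m ∧ p ∧ q ∧ t(t(k ∧ m ∧ p ∧ q, k ∧ m ∧ p ∧ q, m ∧ q ∧ s(m, m)), k ∧ m ∧ p ∧ q ∧ t(q, m, p), t(k ∧ m ∧ p ∧ s(q, p), q, m)), m, m)
R2 matches:  uses k, r(k, m, k);  v := k
Result:  k ∧ p ∧ s(q, m) ∧ t(k ∧ m ∧ p ∧ q ∧ t(t(k ∧ m ∧ p ∧ q, k ∧ m ∧ p ∧ q, m ∧ q ∧ s(m, m)), k ∧ m ∧ p ∧ q ∧ t(q, m, p), t(k ∧ m ∧ p ∧ s(q, p), q, m)), m, m)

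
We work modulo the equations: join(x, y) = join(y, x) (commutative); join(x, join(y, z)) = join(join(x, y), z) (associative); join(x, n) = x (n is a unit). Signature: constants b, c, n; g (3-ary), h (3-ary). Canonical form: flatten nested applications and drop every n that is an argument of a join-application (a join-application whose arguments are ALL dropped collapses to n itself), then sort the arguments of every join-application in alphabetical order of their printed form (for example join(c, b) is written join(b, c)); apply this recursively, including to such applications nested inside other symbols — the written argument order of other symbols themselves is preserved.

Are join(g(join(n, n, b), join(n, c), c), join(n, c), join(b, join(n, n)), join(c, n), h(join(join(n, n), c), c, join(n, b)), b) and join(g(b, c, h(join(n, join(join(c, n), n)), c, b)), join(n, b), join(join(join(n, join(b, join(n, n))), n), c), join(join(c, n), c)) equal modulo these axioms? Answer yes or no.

Left:  join(g(join(n, n, b), join(n, c), c), join(n, c), join(b, join(n, n)), join(c, n), h(join(join(n, n), c), c, join(n, b)), b)
  Flatten:  join(g(join(n, n, b), join(n, c), c), n, c, b, n, n, c, n, h(join(join(n, n), c), c, join(n, b)), b)
  Simplify inside:  g(join(n, n, b), join(n, c), c)  →  g(b, c, c)
  Inside:  h(join(join(n, n), c), c, join(n, b))  →  h(c, c, b)
  Unit:  drop n (×4)
  Sort arguments:  join(b, b, c, c, g(b, c, c), h(c, c, b))
Right:  join(g(b, c, h(join(n, join(join(c, n), n)), c, b)), join(n, b), join(join(join(n, join(b, join(n, n))), n), c), join(join(c, n), c))
  Flatten:  join(g(b, c, h(join(n, join(join(c, n), n)), c, b)), n, b, n, b, n, n, n, c, c, n, c)
  Canonicalize subterm:  g(b, c, h(join(n, join(join(c, n), n)), c, b))  →  g(b, c, h(c, c, b))
  Unit:  drop n (×6)
  Sort:  join(b, b, c, c, c, g(b, c, h(c, c, b)))

Answer: no — join(b, b, c, c, g(b, c, c), h(c, c, b)) vs join(b, b, c, c, c, g(b, c, h(c, c, b)))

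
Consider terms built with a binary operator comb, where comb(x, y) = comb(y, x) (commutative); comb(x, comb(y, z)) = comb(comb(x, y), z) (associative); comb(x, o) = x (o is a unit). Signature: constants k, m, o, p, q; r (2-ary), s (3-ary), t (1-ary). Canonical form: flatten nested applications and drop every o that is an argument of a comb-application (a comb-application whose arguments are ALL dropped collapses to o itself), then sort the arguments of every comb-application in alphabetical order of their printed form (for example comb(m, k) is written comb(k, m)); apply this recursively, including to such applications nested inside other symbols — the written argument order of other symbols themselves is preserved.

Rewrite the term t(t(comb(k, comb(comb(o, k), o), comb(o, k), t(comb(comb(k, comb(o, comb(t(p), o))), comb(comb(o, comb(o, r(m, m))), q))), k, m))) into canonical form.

Answer: t(t(comb(k, k, k, k, m, t(comb(k, q, r(m, m), t(p))))))

Derivation:
Focus inside:  comb(k, comb(comb(o, k), o), comb(o, k), t(comb(comb(k, comb(o, comb(t(p), o))), comb(comb(o, comb(o, r(m, m))), q))), k, m)
Un-nest:  comb(k, o, k, o, o, k, t(comb(comb(k, comb(o, comb(t(p), o))), comb(comb(o, comb(o, r(m, m))), q))), k, m)
Inside:  t(comb(comb(k, comb(o, comb(t(p), o))), comb(comb(o, comb(o, r(m, m))), q)))  →  t(comb(k, q, r(m, m), t(p)))
Unit:  drop o (×3)
Sort arguments:  comb(k, k, k, k, m, t(comb(k, q, r(m, m), t(p))))
Put back:  t(t(comb(k, k, k, k, m, t(comb(k, q, r(m, m), t(p))))))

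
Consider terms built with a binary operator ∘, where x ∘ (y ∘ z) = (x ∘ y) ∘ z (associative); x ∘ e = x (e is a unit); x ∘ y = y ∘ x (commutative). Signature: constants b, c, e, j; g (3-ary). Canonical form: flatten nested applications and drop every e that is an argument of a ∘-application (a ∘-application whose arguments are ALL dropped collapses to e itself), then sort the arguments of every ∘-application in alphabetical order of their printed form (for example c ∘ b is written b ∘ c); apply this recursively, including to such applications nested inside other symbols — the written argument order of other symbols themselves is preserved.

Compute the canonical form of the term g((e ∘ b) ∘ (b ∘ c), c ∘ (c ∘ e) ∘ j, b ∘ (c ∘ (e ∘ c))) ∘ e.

Simplify inside:  g((e ∘ b) ∘ (b ∘ c), c ∘ (c ∘ e) ∘ j, b ∘ (c ∘ (e ∘ c)))  →  g(b ∘ b ∘ c, c ∘ c ∘ j, b ∘ c ∘ c)
Unit:  drop e
Order the arguments:  g(b ∘ b ∘ c, c ∘ c ∘ j, b ∘ c ∘ c)

Answer: g(b ∘ b ∘ c, c ∘ c ∘ j, b ∘ c ∘ c)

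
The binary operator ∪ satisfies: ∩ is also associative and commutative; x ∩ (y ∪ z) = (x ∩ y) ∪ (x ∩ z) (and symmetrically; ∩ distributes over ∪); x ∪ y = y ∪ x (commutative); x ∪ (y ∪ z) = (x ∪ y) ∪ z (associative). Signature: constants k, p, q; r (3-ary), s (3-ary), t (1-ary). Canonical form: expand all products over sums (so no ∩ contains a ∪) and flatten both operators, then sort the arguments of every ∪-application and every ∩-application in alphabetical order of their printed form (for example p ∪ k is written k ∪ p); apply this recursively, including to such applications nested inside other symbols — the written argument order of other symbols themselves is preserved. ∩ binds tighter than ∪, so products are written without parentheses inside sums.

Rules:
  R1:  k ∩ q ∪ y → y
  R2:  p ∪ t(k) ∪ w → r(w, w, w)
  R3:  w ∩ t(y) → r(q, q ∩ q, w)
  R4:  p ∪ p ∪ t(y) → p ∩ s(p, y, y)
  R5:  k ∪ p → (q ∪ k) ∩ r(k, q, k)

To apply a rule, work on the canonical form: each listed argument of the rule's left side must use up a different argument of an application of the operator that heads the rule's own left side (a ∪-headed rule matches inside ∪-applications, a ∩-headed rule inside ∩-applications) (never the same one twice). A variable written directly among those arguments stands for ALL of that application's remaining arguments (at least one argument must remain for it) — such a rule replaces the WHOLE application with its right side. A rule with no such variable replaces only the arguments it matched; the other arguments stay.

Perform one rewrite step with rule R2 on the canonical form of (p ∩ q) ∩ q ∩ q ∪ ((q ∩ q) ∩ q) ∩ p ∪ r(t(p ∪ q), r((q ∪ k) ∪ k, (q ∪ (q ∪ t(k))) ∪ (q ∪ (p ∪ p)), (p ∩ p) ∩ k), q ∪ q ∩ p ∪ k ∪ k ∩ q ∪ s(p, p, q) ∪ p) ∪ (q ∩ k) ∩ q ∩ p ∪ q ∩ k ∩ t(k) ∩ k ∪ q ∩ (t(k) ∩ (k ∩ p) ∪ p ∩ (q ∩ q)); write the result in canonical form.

Canonical form:  k ∩ k ∩ q ∩ t(k) ∪ k ∩ p ∩ q ∩ q ∪ k ∩ p ∩ q ∩ t(k) ∪ p ∩ q ∩ q ∩ q ∪ p ∩ q ∩ q ∩ q ∪ p ∩ q ∩ q ∩ q ∪ r(t(p ∪ q), r(k ∪ k ∪ q, p ∪ p ∪ q ∪ q ∪ q ∪ t(k), k ∩ p ∩ p), k ∪ k ∩ q ∪ p ∪ p ∩ q ∪ q ∪ s(p, p, q))
Apply R2:  consuming p, t(k);  w := p ∪ q ∪ q ∪ q
The variable takes the whole remainder — replace the entire application.
New term:  k ∩ k ∩ q ∩ t(k) ∪ k ∩ p ∩ q ∩ q ∪ k ∩ p ∩ q ∩ t(k) ∪ p ∩ q ∩ q ∩ q ∪ p ∩ q ∩ q ∩ q ∪ p ∩ q ∩ q ∩ q ∪ r(t(p ∪ q), r(k ∪ k ∪ q, r(p ∪ q ∪ q ∪ q, p ∪ q ∪ q ∪ q, p ∪ q ∪ q ∪ q), k ∩ p ∩ p), k ∪ k ∩ q ∪ p ∪ p ∩ q ∪ q ∪ s(p, p, q))

Answer: k ∩ k ∩ q ∩ t(k) ∪ k ∩ p ∩ q ∩ q ∪ k ∩ p ∩ q ∩ t(k) ∪ p ∩ q ∩ q ∩ q ∪ p ∩ q ∩ q ∩ q ∪ p ∩ q ∩ q ∩ q ∪ r(t(p ∪ q), r(k ∪ k ∪ q, r(p ∪ q ∪ q ∪ q, p ∪ q ∪ q ∪ q, p ∪ q ∪ q ∪ q), k ∩ p ∩ p), k ∪ k ∩ q ∪ p ∪ p ∩ q ∪ q ∪ s(p, p, q))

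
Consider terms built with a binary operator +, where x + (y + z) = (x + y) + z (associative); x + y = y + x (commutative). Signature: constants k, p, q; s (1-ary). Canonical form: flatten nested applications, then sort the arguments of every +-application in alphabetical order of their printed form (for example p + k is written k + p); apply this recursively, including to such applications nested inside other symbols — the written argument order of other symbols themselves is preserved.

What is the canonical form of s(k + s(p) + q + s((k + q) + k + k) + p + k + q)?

Answer: s(k + k + p + q + q + s(k + k + k + q) + s(p))

Derivation:
Descend into:  k + s(p) + q + s((k + q) + k + k) + p + k + q
Simplify inside:  s((k + q) + k + k)  →  s(k + k + k + q)
Sort arguments:  k + k + p + q + q + s(k + k + k + q) + s(p)
Rebuild:  s(k + k + p + q + q + s(k + k + k + q) + s(p))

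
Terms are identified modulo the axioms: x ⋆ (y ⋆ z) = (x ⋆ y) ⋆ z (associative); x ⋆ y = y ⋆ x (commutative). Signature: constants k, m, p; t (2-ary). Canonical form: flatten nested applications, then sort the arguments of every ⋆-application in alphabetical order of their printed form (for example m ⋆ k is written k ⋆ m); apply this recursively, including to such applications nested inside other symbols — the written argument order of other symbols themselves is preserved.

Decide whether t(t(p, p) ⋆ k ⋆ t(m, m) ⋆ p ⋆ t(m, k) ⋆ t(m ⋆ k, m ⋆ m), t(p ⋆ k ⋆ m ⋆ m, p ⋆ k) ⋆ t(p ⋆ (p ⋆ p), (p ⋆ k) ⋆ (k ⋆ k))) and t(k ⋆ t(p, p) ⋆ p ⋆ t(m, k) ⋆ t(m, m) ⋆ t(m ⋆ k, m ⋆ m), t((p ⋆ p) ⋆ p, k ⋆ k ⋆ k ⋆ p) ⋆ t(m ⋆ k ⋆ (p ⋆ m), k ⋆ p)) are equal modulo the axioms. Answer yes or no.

Answer: yes — both canonical forms are t(k ⋆ p ⋆ t(k ⋆ m, m ⋆ m) ⋆ t(m, k) ⋆ t(m, m) ⋆ t(p, p), t(k ⋆ m ⋆ m ⋆ p, k ⋆ p) ⋆ t(p ⋆ p ⋆ p, k ⋆ k ⋆ k ⋆ p))

Derivation:
Left:  t(t(p, p) ⋆ k ⋆ t(m, m) ⋆ p ⋆ t(m, k) ⋆ t(m ⋆ k, m ⋆ m), t(p ⋆ k ⋆ m ⋆ m, p ⋆ k) ⋆ t(p ⋆ (p ⋆ p), (p ⋆ k) ⋆ (k ⋆ k)))
  Work inside:  t(p ⋆ k ⋆ m ⋆ m, p ⋆ k) ⋆ t(p ⋆ (p ⋆ p), (p ⋆ k) ⋆ (k ⋆ k))
  Canonicalize subterm:  t(p ⋆ k ⋆ m ⋆ m, p ⋆ k)  →  t(k ⋆ m ⋆ m ⋆ p, k ⋆ p)
  Simplify inside:  t(p ⋆ (p ⋆ p), (p ⋆ k) ⋆ (k ⋆ k))  →  t(p ⋆ p ⋆ p, k ⋆ k ⋆ k ⋆ p)
  Sort arguments:  t(k ⋆ m ⋆ m ⋆ p, k ⋆ p) ⋆ t(p ⋆ p ⋆ p, k ⋆ k ⋆ k ⋆ p)
  Reassemble:  t(k ⋆ p ⋆ t(k ⋆ m, m ⋆ m) ⋆ t(m, k) ⋆ t(m, m) ⋆ t(p, p), t(k ⋆ m ⋆ m ⋆ p, k ⋆ p) ⋆ t(p ⋆ p ⋆ p, k ⋆ k ⋆ k ⋆ p))
Right:  t(k ⋆ t(p, p) ⋆ p ⋆ t(m, k) ⋆ t(m, m) ⋆ t(m ⋆ k, m ⋆ m), t((p ⋆ p) ⋆ p, k ⋆ k ⋆ k ⋆ p) ⋆ t(m ⋆ k ⋆ (p ⋆ m), k ⋆ p))
  Focus inside:  t((p ⋆ p) ⋆ p, k ⋆ k ⋆ k ⋆ p) ⋆ t(m ⋆ k ⋆ (p ⋆ m), k ⋆ p)
  Canonicalize subterm:  t((p ⋆ p) ⋆ p, k ⋆ k ⋆ k ⋆ p)  →  t(p ⋆ p ⋆ p, k ⋆ k ⋆ k ⋆ p)
  Canonicalize subterm:  t(m ⋆ k ⋆ (p ⋆ m), k ⋆ p)  →  t(k ⋆ m ⋆ m ⋆ p, k ⋆ p)
  Sort:  t(k ⋆ m ⋆ m ⋆ p, k ⋆ p) ⋆ t(p ⋆ p ⋆ p, k ⋆ k ⋆ k ⋆ p)
  Put back:  t(k ⋆ p ⋆ t(k ⋆ m, m ⋆ m) ⋆ t(m, k) ⋆ t(m, m) ⋆ t(p, p), t(k ⋆ m ⋆ m ⋆ p, k ⋆ p) ⋆ t(p ⋆ p ⋆ p, k ⋆ k ⋆ k ⋆ p))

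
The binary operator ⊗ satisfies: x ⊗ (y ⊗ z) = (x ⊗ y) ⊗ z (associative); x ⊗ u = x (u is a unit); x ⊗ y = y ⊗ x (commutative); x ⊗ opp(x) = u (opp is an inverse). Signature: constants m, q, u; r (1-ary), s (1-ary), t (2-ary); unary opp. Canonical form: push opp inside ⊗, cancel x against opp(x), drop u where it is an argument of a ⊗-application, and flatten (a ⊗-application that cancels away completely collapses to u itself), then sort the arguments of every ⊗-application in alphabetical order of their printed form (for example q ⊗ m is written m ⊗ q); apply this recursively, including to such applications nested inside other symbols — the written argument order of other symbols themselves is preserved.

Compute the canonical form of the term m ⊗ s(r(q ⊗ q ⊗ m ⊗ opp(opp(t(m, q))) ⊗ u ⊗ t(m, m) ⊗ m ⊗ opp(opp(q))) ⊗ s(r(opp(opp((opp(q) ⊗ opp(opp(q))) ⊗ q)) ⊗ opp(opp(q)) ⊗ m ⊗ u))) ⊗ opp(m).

Push opp inside:  distribute opp over ⊗ and collapse double opp
Cancel:  m cancels
Collect:  s(r(m ⊗ m ⊗ q ⊗ q ⊗ q ⊗ t(m, m) ⊗ t(m, q)) ⊗ s(r(m ⊗ q ⊗ q)))

Answer: s(r(m ⊗ m ⊗ q ⊗ q ⊗ q ⊗ t(m, m) ⊗ t(m, q)) ⊗ s(r(m ⊗ q ⊗ q)))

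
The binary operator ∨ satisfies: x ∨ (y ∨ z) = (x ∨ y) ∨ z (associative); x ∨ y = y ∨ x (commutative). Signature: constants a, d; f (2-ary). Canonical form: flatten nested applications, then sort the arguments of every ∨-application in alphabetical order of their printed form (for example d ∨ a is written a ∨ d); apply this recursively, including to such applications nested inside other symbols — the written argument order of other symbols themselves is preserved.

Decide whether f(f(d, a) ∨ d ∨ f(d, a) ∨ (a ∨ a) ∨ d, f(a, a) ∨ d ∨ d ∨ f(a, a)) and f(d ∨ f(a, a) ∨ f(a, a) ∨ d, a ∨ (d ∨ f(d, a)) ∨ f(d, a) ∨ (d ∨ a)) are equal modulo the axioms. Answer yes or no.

Answer: no — f(a ∨ a ∨ d ∨ d ∨ f(d, a) ∨ f(d, a), d ∨ d ∨ f(a, a) ∨ f(a, a)) vs f(d ∨ d ∨ f(a, a) ∨ f(a, a), a ∨ a ∨ d ∨ d ∨ f(d, a) ∨ f(d, a))

Derivation:
Left:  f(f(d, a) ∨ d ∨ f(d, a) ∨ (a ∨ a) ∨ d, f(a, a) ∨ d ∨ d ∨ f(a, a))
  Descend into:  f(d, a) ∨ d ∨ f(d, a) ∨ (a ∨ a) ∨ d
  Un-nest:  f(d, a) ∨ d ∨ f(d, a) ∨ a ∨ a ∨ d
  Order the arguments:  a ∨ a ∨ d ∨ d ∨ f(d, a) ∨ f(d, a)
  Reassemble:  f(a ∨ a ∨ d ∨ d ∨ f(d, a) ∨ f(d, a), d ∨ d ∨ f(a, a) ∨ f(a, a))
Right:  f(d ∨ f(a, a) ∨ f(a, a) ∨ d, a ∨ (d ∨ f(d, a)) ∨ f(d, a) ∨ (d ∨ a))
  Work inside:  a ∨ (d ∨ f(d, a)) ∨ f(d, a) ∨ (d ∨ a)
  Un-nest:  a ∨ d ∨ f(d, a) ∨ f(d, a) ∨ d ∨ a
  Sort:  a ∨ a ∨ d ∨ d ∨ f(d, a) ∨ f(d, a)
  Reassemble:  f(d ∨ d ∨ f(a, a) ∨ f(a, a), a ∨ a ∨ d ∨ d ∨ f(d, a) ∨ f(d, a))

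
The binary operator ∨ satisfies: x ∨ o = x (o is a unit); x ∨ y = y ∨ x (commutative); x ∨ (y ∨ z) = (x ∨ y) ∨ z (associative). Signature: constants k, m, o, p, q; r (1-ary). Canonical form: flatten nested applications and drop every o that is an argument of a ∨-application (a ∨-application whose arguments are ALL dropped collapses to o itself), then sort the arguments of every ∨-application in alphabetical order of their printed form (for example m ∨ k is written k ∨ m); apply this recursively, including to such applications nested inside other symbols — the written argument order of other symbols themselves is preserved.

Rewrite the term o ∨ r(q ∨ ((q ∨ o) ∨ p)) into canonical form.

Inside:  r(q ∨ ((q ∨ o) ∨ p))  →  r(p ∨ q ∨ q)
Drop the unit:  drop o
Sort:  r(p ∨ q ∨ q)

Answer: r(p ∨ q ∨ q)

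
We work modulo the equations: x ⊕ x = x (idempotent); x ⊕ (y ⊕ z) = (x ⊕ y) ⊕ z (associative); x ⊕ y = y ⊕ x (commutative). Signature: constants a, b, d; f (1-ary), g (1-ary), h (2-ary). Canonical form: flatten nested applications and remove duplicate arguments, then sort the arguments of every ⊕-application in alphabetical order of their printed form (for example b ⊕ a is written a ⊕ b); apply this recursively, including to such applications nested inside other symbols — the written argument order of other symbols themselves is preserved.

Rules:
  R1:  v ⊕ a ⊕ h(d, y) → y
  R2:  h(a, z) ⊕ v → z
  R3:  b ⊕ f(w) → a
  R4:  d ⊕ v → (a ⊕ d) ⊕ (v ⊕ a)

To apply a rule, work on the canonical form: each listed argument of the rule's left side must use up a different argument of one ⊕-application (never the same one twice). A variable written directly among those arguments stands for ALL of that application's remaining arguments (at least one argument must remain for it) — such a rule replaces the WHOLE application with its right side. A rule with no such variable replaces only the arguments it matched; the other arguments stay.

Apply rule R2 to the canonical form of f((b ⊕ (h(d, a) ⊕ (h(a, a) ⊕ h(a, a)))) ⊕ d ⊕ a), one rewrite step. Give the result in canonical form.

Canonical form:  f(a ⊕ b ⊕ d ⊕ h(a, a) ⊕ h(d, a))
Apply R2:  consuming h(a, a);  v := a ⊕ b ⊕ d ⊕ h(d, a), z := a
The extension variable absorbs all remaining arguments, so the whole application is rewritten.
Result:  f(a)

Answer: f(a)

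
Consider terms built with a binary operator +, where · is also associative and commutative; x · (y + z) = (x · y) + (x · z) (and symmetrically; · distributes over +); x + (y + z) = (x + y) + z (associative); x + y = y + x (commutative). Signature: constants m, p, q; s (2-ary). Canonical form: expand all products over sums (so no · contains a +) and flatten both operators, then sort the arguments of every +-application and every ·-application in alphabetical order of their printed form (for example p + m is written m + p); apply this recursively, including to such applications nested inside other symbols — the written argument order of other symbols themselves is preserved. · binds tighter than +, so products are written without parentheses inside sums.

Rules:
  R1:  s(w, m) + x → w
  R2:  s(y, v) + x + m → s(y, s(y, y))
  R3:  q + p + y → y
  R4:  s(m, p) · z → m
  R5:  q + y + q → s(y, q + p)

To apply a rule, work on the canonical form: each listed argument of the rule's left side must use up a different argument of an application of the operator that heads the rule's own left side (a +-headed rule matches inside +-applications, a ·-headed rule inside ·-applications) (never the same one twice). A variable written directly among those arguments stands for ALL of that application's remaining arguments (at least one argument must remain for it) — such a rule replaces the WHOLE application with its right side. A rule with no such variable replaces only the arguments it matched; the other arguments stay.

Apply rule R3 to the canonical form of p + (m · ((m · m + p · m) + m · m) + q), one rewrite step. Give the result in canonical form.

Answer: m · m · m + m · m · m + m · m · p

Derivation:
Canonical form:  m · m · m + m · m · m + m · m · p + p + q
R3 matches:  uses p, q;  y := m · m · m + m · m · m + m · m · p
Every leftover argument binds to the variable; the entire application is replaced.
New term:  m · m · m + m · m · m + m · m · p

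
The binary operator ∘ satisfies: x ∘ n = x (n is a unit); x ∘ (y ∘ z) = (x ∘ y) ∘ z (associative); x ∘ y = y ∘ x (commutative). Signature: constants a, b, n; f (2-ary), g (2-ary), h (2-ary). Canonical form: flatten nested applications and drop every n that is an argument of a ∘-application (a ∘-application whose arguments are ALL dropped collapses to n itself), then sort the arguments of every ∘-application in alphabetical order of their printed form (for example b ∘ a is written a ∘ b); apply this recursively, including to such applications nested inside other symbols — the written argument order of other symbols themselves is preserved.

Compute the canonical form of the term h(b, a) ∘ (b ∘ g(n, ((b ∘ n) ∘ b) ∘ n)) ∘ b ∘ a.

Answer: a ∘ b ∘ b ∘ g(n, b ∘ b) ∘ h(b, a)

Derivation:
Merge nested applications:  h(b, a) ∘ b ∘ g(n, ((b ∘ n) ∘ b) ∘ n) ∘ b ∘ a
Inside:  g(n, ((b ∘ n) ∘ b) ∘ n)  →  g(n, b ∘ b)
Order the arguments:  a ∘ b ∘ b ∘ g(n, b ∘ b) ∘ h(b, a)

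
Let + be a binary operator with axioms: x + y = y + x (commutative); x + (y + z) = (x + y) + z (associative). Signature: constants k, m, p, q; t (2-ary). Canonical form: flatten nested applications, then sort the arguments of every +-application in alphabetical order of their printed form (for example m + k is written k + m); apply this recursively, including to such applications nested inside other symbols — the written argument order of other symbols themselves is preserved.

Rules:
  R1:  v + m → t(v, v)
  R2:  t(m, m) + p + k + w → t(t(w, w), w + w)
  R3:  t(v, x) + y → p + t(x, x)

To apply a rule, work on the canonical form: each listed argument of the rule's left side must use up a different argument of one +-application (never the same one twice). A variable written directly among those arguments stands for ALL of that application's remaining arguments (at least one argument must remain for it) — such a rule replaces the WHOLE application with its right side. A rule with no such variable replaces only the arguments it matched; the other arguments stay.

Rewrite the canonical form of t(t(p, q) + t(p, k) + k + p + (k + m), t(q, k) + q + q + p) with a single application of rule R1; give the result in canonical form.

Canonical form:  t(k + k + m + p + t(p, k) + t(p, q), p + q + q + t(q, k))
Apply R1:  consuming m;  v := k + k + p + t(p, k) + t(p, q)
The extension variable absorbs all remaining arguments, so the whole application is rewritten.
Giving:  t(t(k + k + p + t(p, k) + t(p, q), k + k + p + t(p, k) + t(p, q)), p + q + q + t(q, k))

Answer: t(t(k + k + p + t(p, k) + t(p, q), k + k + p + t(p, k) + t(p, q)), p + q + q + t(q, k))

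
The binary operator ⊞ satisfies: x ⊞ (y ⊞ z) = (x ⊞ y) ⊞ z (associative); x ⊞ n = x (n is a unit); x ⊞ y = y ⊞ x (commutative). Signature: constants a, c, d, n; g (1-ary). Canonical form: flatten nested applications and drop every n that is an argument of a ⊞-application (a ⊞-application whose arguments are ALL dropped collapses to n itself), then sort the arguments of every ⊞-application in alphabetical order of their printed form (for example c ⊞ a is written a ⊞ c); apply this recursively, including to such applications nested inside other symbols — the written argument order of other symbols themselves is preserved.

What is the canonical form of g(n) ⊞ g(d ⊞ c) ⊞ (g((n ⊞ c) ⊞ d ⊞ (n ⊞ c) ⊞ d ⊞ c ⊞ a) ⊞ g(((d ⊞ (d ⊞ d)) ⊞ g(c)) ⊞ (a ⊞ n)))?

Answer: g(a ⊞ c ⊞ c ⊞ c ⊞ d ⊞ d) ⊞ g(a ⊞ d ⊞ d ⊞ d ⊞ g(c)) ⊞ g(c ⊞ d) ⊞ g(n)

Derivation:
Merge nested applications:  g(n) ⊞ g(d ⊞ c) ⊞ g((n ⊞ c) ⊞ d ⊞ (n ⊞ c) ⊞ d ⊞ c ⊞ a) ⊞ g(((d ⊞ (d ⊞ d)) ⊞ g(c)) ⊞ (a ⊞ n))
Canonicalize subterm:  g(d ⊞ c)  →  g(c ⊞ d)
Simplify inside:  g((n ⊞ c) ⊞ d ⊞ (n ⊞ c) ⊞ d ⊞ c ⊞ a)  →  g(a ⊞ c ⊞ c ⊞ c ⊞ d ⊞ d)
Simplify inside:  g(((d ⊞ (d ⊞ d)) ⊞ g(c)) ⊞ (a ⊞ n))  →  g(a ⊞ d ⊞ d ⊞ d ⊞ g(c))
Order the arguments:  g(a ⊞ c ⊞ c ⊞ c ⊞ d ⊞ d) ⊞ g(a ⊞ d ⊞ d ⊞ d ⊞ g(c)) ⊞ g(c ⊞ d) ⊞ g(n)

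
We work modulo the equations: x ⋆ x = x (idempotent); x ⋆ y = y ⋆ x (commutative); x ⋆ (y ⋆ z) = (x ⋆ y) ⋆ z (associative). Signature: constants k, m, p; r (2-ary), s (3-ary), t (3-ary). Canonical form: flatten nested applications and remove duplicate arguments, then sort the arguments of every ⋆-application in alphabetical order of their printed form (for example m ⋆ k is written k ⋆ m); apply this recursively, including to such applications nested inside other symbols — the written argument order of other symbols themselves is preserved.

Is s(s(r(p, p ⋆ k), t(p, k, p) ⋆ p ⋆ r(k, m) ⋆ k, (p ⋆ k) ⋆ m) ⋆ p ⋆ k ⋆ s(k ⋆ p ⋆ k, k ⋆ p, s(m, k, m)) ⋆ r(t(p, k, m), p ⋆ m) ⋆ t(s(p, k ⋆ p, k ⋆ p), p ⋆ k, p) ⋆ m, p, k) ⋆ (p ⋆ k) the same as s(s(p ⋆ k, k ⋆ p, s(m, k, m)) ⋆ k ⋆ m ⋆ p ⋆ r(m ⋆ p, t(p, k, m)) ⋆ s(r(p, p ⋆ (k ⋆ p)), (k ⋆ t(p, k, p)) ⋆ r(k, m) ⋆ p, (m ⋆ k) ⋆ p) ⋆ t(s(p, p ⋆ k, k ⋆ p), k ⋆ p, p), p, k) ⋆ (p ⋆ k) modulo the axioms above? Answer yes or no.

Answer: no — k ⋆ p ⋆ s(k ⋆ m ⋆ p ⋆ r(t(p, k, m), m ⋆ p) ⋆ s(k ⋆ p, k ⋆ p, s(m, k, m)) ⋆ s(r(p, k ⋆ p), k ⋆ p ⋆ r(k, m) ⋆ t(p, k, p), k ⋆ m ⋆ p) ⋆ t(s(p, k ⋆ p, k ⋆ p), k ⋆ p, p), p, k) vs k ⋆ p ⋆ s(k ⋆ m ⋆ p ⋆ r(m ⋆ p, t(p, k, m)) ⋆ s(k ⋆ p, k ⋆ p, s(m, k, m)) ⋆ s(r(p, k ⋆ p), k ⋆ p ⋆ r(k, m) ⋆ t(p, k, p), k ⋆ m ⋆ p) ⋆ t(s(p, k ⋆ p, k ⋆ p), k ⋆ p, p), p, k)

Derivation:
Left:  s(s(r(p, p ⋆ k), t(p, k, p) ⋆ p ⋆ r(k, m) ⋆ k, (p ⋆ k) ⋆ m) ⋆ p ⋆ k ⋆ s(k ⋆ p ⋆ k, k ⋆ p, s(m, k, m)) ⋆ r(t(p, k, m), p ⋆ m) ⋆ t(s(p, k ⋆ p, k ⋆ p), p ⋆ k, p) ⋆ m, p, k) ⋆ (p ⋆ k)
  Un-nest:  s(s(r(p, p ⋆ k), t(p, k, p) ⋆ p ⋆ r(k, m) ⋆ k, (p ⋆ k) ⋆ m) ⋆ p ⋆ k ⋆ s(k ⋆ p ⋆ k, k ⋆ p, s(m, k, m)) ⋆ r(t(p, k, m), p ⋆ m) ⋆ t(s(p, k ⋆ p, k ⋆ p), p ⋆ k, p) ⋆ m, p, k) ⋆ p ⋆ k
  Inside:  s(s(r(p, p ⋆ k), t(p, k, p) ⋆ p ⋆ r(k, m) ⋆ k, (p ⋆ k) ⋆ m) ⋆ p ⋆ k ⋆ s(k ⋆ p ⋆ k, k ⋆ p, s(m, k, m)) ⋆ r(t(p, k, m), p ⋆ m) ⋆ t(s(p, k ⋆ p, k ⋆ p), p ⋆ k, p) ⋆ m, p, k)  →  s(k ⋆ m ⋆ p ⋆ r(t(p, k, m), m ⋆ p) ⋆ s(k ⋆ p, k ⋆ p, s(m, k, m)) ⋆ s(r(p, k ⋆ p), k ⋆ p ⋆ r(k, m) ⋆ t(p, k, p), k ⋆ m ⋆ p) ⋆ t(s(p, k ⋆ p, k ⋆ p), k ⋆ p, p), p, k)
  Order the arguments:  k ⋆ p ⋆ s(k ⋆ m ⋆ p ⋆ r(t(p, k, m), m ⋆ p) ⋆ s(k ⋆ p, k ⋆ p, s(m, k, m)) ⋆ s(r(p, k ⋆ p), k ⋆ p ⋆ r(k, m) ⋆ t(p, k, p), k ⋆ m ⋆ p) ⋆ t(s(p, k ⋆ p, k ⋆ p), k ⋆ p, p), p, k)
Right:  s(s(p ⋆ k, k ⋆ p, s(m, k, m)) ⋆ k ⋆ m ⋆ p ⋆ r(m ⋆ p, t(p, k, m)) ⋆ s(r(p, p ⋆ (k ⋆ p)), (k ⋆ t(p, k, p)) ⋆ r(k, m) ⋆ p, (m ⋆ k) ⋆ p) ⋆ t(s(p, p ⋆ k, k ⋆ p), k ⋆ p, p), p, k) ⋆ (p ⋆ k)
  Merge nested applications:  s(s(p ⋆ k, k ⋆ p, s(m, k, m)) ⋆ k ⋆ m ⋆ p ⋆ r(m ⋆ p, t(p, k, m)) ⋆ s(r(p, p ⋆ (k ⋆ p)), (k ⋆ t(p, k, p)) ⋆ r(k, m) ⋆ p, (m ⋆ k) ⋆ p) ⋆ t(s(p, p ⋆ k, k ⋆ p), k ⋆ p, p), p, k) ⋆ p ⋆ k
  Simplify inside:  s(s(p ⋆ k, k ⋆ p, s(m, k, m)) ⋆ k ⋆ m ⋆ p ⋆ r(m ⋆ p, t(p, k, m)) ⋆ s(r(p, p ⋆ (k ⋆ p)), (k ⋆ t(p, k, p)) ⋆ r(k, m) ⋆ p, (m ⋆ k) ⋆ p) ⋆ t(s(p, p ⋆ k, k ⋆ p), k ⋆ p, p), p, k)  →  s(k ⋆ m ⋆ p ⋆ r(m ⋆ p, t(p, k, m)) ⋆ s(k ⋆ p, k ⋆ p, s(m, k, m)) ⋆ s(r(p, k ⋆ p), k ⋆ p ⋆ r(k, m) ⋆ t(p, k, p), k ⋆ m ⋆ p) ⋆ t(s(p, k ⋆ p, k ⋆ p), k ⋆ p, p), p, k)
  Sort arguments:  k ⋆ p ⋆ s(k ⋆ m ⋆ p ⋆ r(m ⋆ p, t(p, k, m)) ⋆ s(k ⋆ p, k ⋆ p, s(m, k, m)) ⋆ s(r(p, k ⋆ p), k ⋆ p ⋆ r(k, m) ⋆ t(p, k, p), k ⋆ m ⋆ p) ⋆ t(s(p, k ⋆ p, k ⋆ p), k ⋆ p, p), p, k)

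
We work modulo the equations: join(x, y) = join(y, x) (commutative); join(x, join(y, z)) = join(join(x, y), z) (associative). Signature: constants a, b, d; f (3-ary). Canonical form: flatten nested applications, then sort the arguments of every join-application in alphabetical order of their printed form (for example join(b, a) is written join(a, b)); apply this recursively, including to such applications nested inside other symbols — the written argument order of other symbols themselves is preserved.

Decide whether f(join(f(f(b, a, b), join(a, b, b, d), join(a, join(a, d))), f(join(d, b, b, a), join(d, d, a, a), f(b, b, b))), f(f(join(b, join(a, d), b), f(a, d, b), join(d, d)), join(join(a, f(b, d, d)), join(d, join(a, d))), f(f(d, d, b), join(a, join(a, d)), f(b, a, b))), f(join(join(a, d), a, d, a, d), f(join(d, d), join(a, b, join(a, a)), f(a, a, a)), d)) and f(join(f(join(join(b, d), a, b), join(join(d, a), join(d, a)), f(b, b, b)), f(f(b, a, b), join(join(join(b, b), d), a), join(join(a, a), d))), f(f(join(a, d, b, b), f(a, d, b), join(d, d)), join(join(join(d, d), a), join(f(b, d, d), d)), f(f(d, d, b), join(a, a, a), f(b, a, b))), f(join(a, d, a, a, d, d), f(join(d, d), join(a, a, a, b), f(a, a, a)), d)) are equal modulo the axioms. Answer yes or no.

Left:  f(join(f(f(b, a, b), join(a, b, b, d), join(a, join(a, d))), f(join(d, b, b, a), join(d, d, a, a), f(b, b, b))), f(f(join(b, join(a, d), b), f(a, d, b), join(d, d)), join(join(a, f(b, d, d)), join(d, join(a, d))), f(f(d, d, b), join(a, join(a, d)), f(b, a, b))), f(join(join(a, d), a, d, a, d), f(join(d, d), join(a, b, join(a, a)), f(a, a, a)), d))
  Focus inside:  join(f(f(b, a, b), join(a, b, b, d), join(a, join(a, d))), f(join(d, b, b, a), join(d, d, a, a), f(b, b, b)))
  Inside:  f(f(b, a, b), join(a, b, b, d), join(a, join(a, d)))  →  f(f(b, a, b), join(a, b, b, d), join(a, a, d))
  Simplify inside:  f(join(d, b, b, a), join(d, d, a, a), f(b, b, b))  →  f(join(a, b, b, d), join(a, a, d, d), f(b, b, b))
  Sort arguments:  join(f(f(b, a, b), join(a, b, b, d), join(a, a, d)), f(join(a, b, b, d), join(a, a, d, d), f(b, b, b)))
  Rebuild:  f(join(f(f(b, a, b), join(a, b, b, d), join(a, a, d)), f(join(a, b, b, d), join(a, a, d, d), f(b, b, b))), f(f(join(a, b, b, d), f(a, d, b), join(d, d)), join(a, a, d, d, f(b, d, d)), f(f(d, d, b), join(a, a, d), f(b, a, b))), f(join(a, a, a, d, d, d), f(join(d, d), join(a, a, a, b), f(a, a, a)), d))
Right:  f(join(f(join(join(b, d), a, b), join(join(d, a), join(d, a)), f(b, b, b)), f(f(b, a, b), join(join(join(b, b), d), a), join(join(a, a), d))), f(f(join(a, d, b, b), f(a, d, b), join(d, d)), join(join(join(d, d), a), join(f(b, d, d), d)), f(f(d, d, b), join(a, a, a), f(b, a, b))), f(join(a, d, a, a, d, d), f(join(d, d), join(a, a, a, b), f(a, a, a)), d))
  Descend into:  join(f(join(join(b, d), a, b), join(join(d, a), join(d, a)), f(b, b, b)), f(f(b, a, b), join(join(join(b, b), d), a), join(join(a, a), d)))
  Canonicalize subterm:  f(join(join(b, d), a, b), join(join(d, a), join(d, a)), f(b, b, b))  →  f(join(a, b, b, d), join(a, a, d, d), f(b, b, b))
  Canonicalize subterm:  f(f(b, a, b), join(join(join(b, b), d), a), join(join(a, a), d))  →  f(f(b, a, b), join(a, b, b, d), join(a, a, d))
  Order the arguments:  join(f(f(b, a, b), join(a, b, b, d), join(a, a, d)), f(join(a, b, b, d), join(a, a, d, d), f(b, b, b)))
  Rebuild:  f(join(f(f(b, a, b), join(a, b, b, d), join(a, a, d)), f(join(a, b, b, d), join(a, a, d, d), f(b, b, b))), f(f(join(a, b, b, d), f(a, d, b), join(d, d)), join(a, d, d, d, f(b, d, d)), f(f(d, d, b), join(a, a, a), f(b, a, b))), f(join(a, a, a, d, d, d), f(join(d, d), join(a, a, a, b), f(a, a, a)), d))

Answer: no — f(join(f(f(b, a, b), join(a, b, b, d), join(a, a, d)), f(join(a, b, b, d), join(a, a, d, d), f(b, b, b))), f(f(join(a, b, b, d), f(a, d, b), join(d, d)), join(a, a, d, d, f(b, d, d)), f(f(d, d, b), join(a, a, d), f(b, a, b))), f(join(a, a, a, d, d, d), f(join(d, d), join(a, a, a, b), f(a, a, a)), d)) vs f(join(f(f(b, a, b), join(a, b, b, d), join(a, a, d)), f(join(a, b, b, d), join(a, a, d, d), f(b, b, b))), f(f(join(a, b, b, d), f(a, d, b), join(d, d)), join(a, d, d, d, f(b, d, d)), f(f(d, d, b), join(a, a, a), f(b, a, b))), f(join(a, a, a, d, d, d), f(join(d, d), join(a, a, a, b), f(a, a, a)), d))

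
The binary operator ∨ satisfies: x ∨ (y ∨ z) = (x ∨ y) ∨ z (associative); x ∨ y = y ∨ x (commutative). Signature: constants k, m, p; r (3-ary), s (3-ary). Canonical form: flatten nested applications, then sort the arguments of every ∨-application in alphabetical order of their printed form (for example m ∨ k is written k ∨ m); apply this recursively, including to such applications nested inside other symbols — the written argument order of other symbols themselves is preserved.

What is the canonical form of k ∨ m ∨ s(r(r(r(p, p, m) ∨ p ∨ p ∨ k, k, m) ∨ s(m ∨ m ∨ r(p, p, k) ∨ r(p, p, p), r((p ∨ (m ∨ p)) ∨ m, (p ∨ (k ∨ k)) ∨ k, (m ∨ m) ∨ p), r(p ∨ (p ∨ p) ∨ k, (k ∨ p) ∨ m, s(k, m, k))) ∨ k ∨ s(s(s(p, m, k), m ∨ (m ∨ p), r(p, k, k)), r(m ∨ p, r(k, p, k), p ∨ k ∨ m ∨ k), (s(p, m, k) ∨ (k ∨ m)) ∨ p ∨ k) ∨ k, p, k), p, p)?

Simplify inside:  s(r(r(r(p, p, m) ∨ p ∨ p ∨ k, k, m) ∨ s(m ∨ m ∨ r(p, p, k) ∨ r(p, p, p), r((p ∨ (m ∨ p)) ∨ m, (p ∨ (k ∨ k)) ∨ k, (m ∨ m) ∨ p), r(p ∨ (p ∨ p) ∨ k, (k ∨ p) ∨ m, s(k, m, k))) ∨ k ∨ s(s(s(p, m, k), m ∨ (m ∨ p), r(p, k, k)), r(m ∨ p, r(k, p, k), p ∨ k ∨ m ∨ k), (s(p, m, k) ∨ (k ∨ m)) ∨ p ∨ k) ∨ k, p, k), p, p)  →  s(r(k ∨ k ∨ r(k ∨ p ∨ p ∨ r(p, p, m), k, m) ∨ s(m ∨ m ∨ r(p, p, k) ∨ r(p, p, p), r(m ∨ m ∨ p ∨ p, k ∨ k ∨ k ∨ p, m ∨ m ∨ p), r(k ∨ p ∨ p ∨ p, k ∨ m ∨ p, s(k, m, k))) ∨ s(s(s(p, m, k), m ∨ m ∨ p, r(p, k, k)), r(m ∨ p, r(k, p, k), k ∨ k ∨ m ∨ p), k ∨ k ∨ m ∨ p ∨ s(p, m, k)), p, k), p, p)
Sort arguments:  k ∨ m ∨ s(r(k ∨ k ∨ r(k ∨ p ∨ p ∨ r(p, p, m), k, m) ∨ s(m ∨ m ∨ r(p, p, k) ∨ r(p, p, p), r(m ∨ m ∨ p ∨ p, k ∨ k ∨ k ∨ p, m ∨ m ∨ p), r(k ∨ p ∨ p ∨ p, k ∨ m ∨ p, s(k, m, k))) ∨ s(s(s(p, m, k), m ∨ m ∨ p, r(p, k, k)), r(m ∨ p, r(k, p, k), k ∨ k ∨ m ∨ p), k ∨ k ∨ m ∨ p ∨ s(p, m, k)), p, k), p, p)

Answer: k ∨ m ∨ s(r(k ∨ k ∨ r(k ∨ p ∨ p ∨ r(p, p, m), k, m) ∨ s(m ∨ m ∨ r(p, p, k) ∨ r(p, p, p), r(m ∨ m ∨ p ∨ p, k ∨ k ∨ k ∨ p, m ∨ m ∨ p), r(k ∨ p ∨ p ∨ p, k ∨ m ∨ p, s(k, m, k))) ∨ s(s(s(p, m, k), m ∨ m ∨ p, r(p, k, k)), r(m ∨ p, r(k, p, k), k ∨ k ∨ m ∨ p), k ∨ k ∨ m ∨ p ∨ s(p, m, k)), p, k), p, p)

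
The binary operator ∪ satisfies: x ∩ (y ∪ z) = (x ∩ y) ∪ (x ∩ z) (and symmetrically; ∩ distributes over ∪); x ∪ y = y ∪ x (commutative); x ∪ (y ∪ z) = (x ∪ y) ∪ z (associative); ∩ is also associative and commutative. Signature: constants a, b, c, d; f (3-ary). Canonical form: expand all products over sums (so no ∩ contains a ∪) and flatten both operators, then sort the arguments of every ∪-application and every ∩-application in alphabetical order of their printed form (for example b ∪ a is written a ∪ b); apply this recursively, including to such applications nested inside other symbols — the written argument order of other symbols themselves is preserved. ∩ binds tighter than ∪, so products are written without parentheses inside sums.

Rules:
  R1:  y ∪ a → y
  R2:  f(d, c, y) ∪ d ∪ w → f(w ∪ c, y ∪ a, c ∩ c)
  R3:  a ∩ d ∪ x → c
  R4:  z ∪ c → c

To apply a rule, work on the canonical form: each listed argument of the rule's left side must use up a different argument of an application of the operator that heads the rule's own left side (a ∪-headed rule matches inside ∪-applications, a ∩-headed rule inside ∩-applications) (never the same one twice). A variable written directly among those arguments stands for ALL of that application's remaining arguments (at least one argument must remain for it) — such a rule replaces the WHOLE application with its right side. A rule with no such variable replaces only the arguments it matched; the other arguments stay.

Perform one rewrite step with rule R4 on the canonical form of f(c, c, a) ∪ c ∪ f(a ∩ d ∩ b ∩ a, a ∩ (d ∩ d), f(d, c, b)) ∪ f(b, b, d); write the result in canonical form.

Canonical form:  c ∪ f(a ∩ a ∩ b ∩ d, a ∩ d ∩ d, f(d, c, b)) ∪ f(b, b, d) ∪ f(c, c, a)
Match R4:  consume c;  z := f(a ∩ a ∩ b ∩ d, a ∩ d ∩ d, f(d, c, b)) ∪ f(b, b, d) ∪ f(c, c, a)
The extension variable absorbs all remaining arguments, so the whole application is rewritten.
Result:  c

Answer: c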